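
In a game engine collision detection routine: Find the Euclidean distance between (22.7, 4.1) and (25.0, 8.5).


dx=2.3, dy=4.4
d^2 = 2.3^2 + 4.4^2 = 24.65
d = sqrt(24.65) = 4.9649

4.9649


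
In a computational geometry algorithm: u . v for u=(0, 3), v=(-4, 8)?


u . v = u_x*v_x + u_y*v_y = 0*(-4) + 3*8
= 0 + 24 = 24

24


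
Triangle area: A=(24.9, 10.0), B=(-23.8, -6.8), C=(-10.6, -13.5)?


Area = |x_A(y_B-y_C) + x_B(y_C-y_A) + x_C(y_A-y_B)|/2
= |166.83 + 559.3 + (-178.08)|/2
= 548.05/2 = 274.025

274.025


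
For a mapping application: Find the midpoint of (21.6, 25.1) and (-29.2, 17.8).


M = ((21.6+(-29.2))/2, (25.1+17.8)/2)
= (-3.8, 21.45)

(-3.8, 21.45)


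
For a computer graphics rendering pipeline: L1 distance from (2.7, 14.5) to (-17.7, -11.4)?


|2.7-(-17.7)| + |14.5-(-11.4)| = 20.4 + 25.9 = 46.3

46.3


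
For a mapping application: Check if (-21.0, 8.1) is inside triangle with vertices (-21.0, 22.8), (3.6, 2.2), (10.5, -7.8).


Cross products: AB x AP = -361.62, BC x BP = -205.29, CA x CP = 463.05
All same sign? no

No, outside


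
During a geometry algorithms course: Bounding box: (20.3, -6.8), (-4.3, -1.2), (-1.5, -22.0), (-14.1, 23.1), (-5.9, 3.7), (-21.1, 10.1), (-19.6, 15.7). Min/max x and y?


x range: [-21.1, 20.3]
y range: [-22, 23.1]
Bounding box: (-21.1,-22) to (20.3,23.1)

(-21.1,-22) to (20.3,23.1)


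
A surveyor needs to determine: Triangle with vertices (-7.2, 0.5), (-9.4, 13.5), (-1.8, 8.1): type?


Side lengths squared: AB^2=173.84, BC^2=86.92, CA^2=86.92
Sorted: [86.92, 86.92, 173.84]
By sides: Isosceles, By angles: Right

Isosceles, Right


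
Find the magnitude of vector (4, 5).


|u| = sqrt(4^2 + 5^2) = sqrt(41) = 6.4031

6.4031


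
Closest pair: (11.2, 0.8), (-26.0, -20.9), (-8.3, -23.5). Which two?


d(P0,P1) = 43.0666, d(P0,P2) = 31.1567, d(P1,P2) = 17.8899
Closest: P1 and P2

Closest pair: (-26.0, -20.9) and (-8.3, -23.5), distance = 17.8899


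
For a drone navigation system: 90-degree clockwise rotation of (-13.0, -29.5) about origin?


90° CW: (x,y) -> (y, -x)
(-13,-29.5) -> (-29.5, 13)

(-29.5, 13)


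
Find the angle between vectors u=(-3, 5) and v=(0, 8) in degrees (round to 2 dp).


u.v = 40, |u| = sqrt(34) = 5.831, |v| = sqrt(64) = 8
cos(theta) = u.v/(|u||v|) = 40/sqrt(2176) = 0.857493
theta = acos(0.857493) = 30.96 degrees

30.96 degrees


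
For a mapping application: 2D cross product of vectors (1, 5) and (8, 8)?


u x v = u_x*v_y - u_y*v_x = 1*8 - 5*8
= 8 - 40 = -32

-32


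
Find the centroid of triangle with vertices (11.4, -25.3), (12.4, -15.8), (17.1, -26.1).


Centroid = ((x_A+x_B+x_C)/3, (y_A+y_B+y_C)/3)
= ((11.4+12.4+17.1)/3, ((-25.3)+(-15.8)+(-26.1))/3)
= (13.6333, -22.4)

(13.6333, -22.4)


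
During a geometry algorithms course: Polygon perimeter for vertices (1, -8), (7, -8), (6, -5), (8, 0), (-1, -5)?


Sides: (1, -8)->(7, -8): sqrt(36) = 6, (7, -8)->(6, -5): sqrt(10) = 3.162278, (6, -5)->(8, 0): sqrt(29) = 5.385165, (8, 0)->(-1, -5): sqrt(106) = 10.29563, (-1, -5)->(1, -8): sqrt(13) = 3.605551
Sum = 28.448624
Perimeter = 28.4486

28.4486


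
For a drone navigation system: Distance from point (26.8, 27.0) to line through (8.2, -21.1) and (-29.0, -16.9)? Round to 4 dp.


|cross product| = 1867.44
|line direction| = sqrt(1401.48) = 37.4363
Distance = 1867.44/sqrt(1401.48) = 49.8831

49.8831


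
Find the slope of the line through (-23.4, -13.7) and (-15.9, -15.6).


slope = (y2-y1)/(x2-x1) = ((-15.6)-(-13.7))/((-15.9)-(-23.4)) = (-1.9)/7.5 = -0.2533

-0.2533


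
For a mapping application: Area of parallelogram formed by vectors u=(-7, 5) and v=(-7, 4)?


|u x v| = |(-7)*4 - 5*(-7)|
= |(-28) - (-35)| = 7

7


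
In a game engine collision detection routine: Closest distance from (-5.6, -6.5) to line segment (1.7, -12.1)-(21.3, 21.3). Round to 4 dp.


Project P onto AB: t = 0.0293 (clamped to [0,1])
Closest point on segment: (2.2745, -11.121)
Distance: 9.1302

9.1302


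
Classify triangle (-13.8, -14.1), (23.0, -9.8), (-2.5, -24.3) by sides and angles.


Side lengths squared: AB^2=1372.73, BC^2=860.5, CA^2=231.73
Sorted: [231.73, 860.5, 1372.73]
By sides: Scalene, By angles: Obtuse

Scalene, Obtuse


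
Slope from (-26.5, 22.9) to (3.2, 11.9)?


slope = (y2-y1)/(x2-x1) = (11.9-22.9)/(3.2-(-26.5)) = (-11)/29.7 = -0.3704

-0.3704


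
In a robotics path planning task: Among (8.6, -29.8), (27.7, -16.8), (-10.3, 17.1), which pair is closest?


d(P0,P1) = 23.1043, d(P0,P2) = 50.565, d(P1,P2) = 50.9236
Closest: P0 and P1

Closest pair: (8.6, -29.8) and (27.7, -16.8), distance = 23.1043


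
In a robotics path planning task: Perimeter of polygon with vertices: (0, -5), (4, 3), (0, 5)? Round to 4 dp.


Sides: (0, -5)->(4, 3): sqrt(80) = 8.944272, (4, 3)->(0, 5): sqrt(20) = 4.472136, (0, 5)->(0, -5): sqrt(100) = 10
Sum = 23.416408
Perimeter = 23.4164

23.4164


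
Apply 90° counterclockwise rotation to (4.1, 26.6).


90° CCW: (x,y) -> (-y, x)
(4.1,26.6) -> (-26.6, 4.1)

(-26.6, 4.1)


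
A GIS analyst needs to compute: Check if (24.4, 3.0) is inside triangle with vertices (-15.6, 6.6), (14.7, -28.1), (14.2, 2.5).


Cross products: AB x AP = 1278.92, BC x BP = -312.37, CA x CP = -56.72
All same sign? no

No, outside


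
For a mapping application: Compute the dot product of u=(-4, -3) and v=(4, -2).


u . v = u_x*v_x + u_y*v_y = (-4)*4 + (-3)*(-2)
= (-16) + 6 = -10

-10


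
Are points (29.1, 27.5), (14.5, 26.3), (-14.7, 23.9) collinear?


Cross product: (14.5-29.1)*(23.9-27.5) - (26.3-27.5)*((-14.7)-29.1)
= 0

Yes, collinear


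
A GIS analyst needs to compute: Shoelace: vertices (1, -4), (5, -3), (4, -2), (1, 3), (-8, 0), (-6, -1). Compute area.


Shoelace sum: (1*(-3) - 5*(-4)) + (5*(-2) - 4*(-3)) + (4*3 - 1*(-2)) + (1*0 - (-8)*3) + ((-8)*(-1) - (-6)*0) + ((-6)*(-4) - 1*(-1))
= 90
Area = |90|/2 = 45

45


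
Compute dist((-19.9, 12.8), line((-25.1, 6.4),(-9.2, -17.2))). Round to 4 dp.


|cross product| = 224.48
|line direction| = sqrt(809.77) = 28.4565
Distance = 224.48/sqrt(809.77) = 7.8885

7.8885


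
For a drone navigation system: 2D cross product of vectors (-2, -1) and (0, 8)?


u x v = u_x*v_y - u_y*v_x = (-2)*8 - (-1)*0
= (-16) - 0 = -16

-16


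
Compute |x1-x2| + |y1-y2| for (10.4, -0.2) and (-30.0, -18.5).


|10.4-(-30)| + |(-0.2)-(-18.5)| = 40.4 + 18.3 = 58.7

58.7


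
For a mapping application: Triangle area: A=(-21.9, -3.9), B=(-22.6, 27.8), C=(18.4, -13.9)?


Area = |x_A(y_B-y_C) + x_B(y_C-y_A) + x_C(y_A-y_B)|/2
= |(-913.23) + 226 + (-583.28)|/2
= 1270.51/2 = 635.255

635.255


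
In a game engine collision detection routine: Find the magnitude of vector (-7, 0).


|u| = sqrt((-7)^2 + 0^2) = sqrt(49) = 7

7


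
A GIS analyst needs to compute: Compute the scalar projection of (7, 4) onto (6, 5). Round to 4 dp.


u.v = 62, |v| = sqrt(61) = 7.8102
Scalar projection = u.v / |v| = 62 / sqrt(61) = 7.9383

7.9383


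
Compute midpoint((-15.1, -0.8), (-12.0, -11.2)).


M = (((-15.1)+(-12))/2, ((-0.8)+(-11.2))/2)
= (-13.55, -6)

(-13.55, -6)


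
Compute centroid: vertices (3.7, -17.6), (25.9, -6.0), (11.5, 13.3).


Centroid = ((x_A+x_B+x_C)/3, (y_A+y_B+y_C)/3)
= ((3.7+25.9+11.5)/3, ((-17.6)+(-6)+13.3)/3)
= (13.7, -3.4333)

(13.7, -3.4333)


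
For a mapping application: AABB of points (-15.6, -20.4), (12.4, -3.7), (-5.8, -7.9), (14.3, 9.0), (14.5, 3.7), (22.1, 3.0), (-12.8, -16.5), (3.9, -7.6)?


x range: [-15.6, 22.1]
y range: [-20.4, 9]
Bounding box: (-15.6,-20.4) to (22.1,9)

(-15.6,-20.4) to (22.1,9)


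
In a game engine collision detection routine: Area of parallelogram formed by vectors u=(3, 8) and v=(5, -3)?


|u x v| = |3*(-3) - 8*5|
= |(-9) - 40| = 49

49


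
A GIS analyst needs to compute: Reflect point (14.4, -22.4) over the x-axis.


Reflection over x-axis: (x,y) -> (x,-y)
(14.4, -22.4) -> (14.4, 22.4)

(14.4, 22.4)


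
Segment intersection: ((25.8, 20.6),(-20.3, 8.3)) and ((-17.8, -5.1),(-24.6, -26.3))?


Cross products: d1=749.56, d2=-144.12, d3=648.49, d4=1542.17
d1*d2 < 0 and d3*d4 < 0? no

No, they don't intersect


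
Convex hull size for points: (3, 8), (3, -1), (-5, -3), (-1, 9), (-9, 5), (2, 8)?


Convex hull vertices (CCW): (-9, 5), (-5, -3), (3, -1), (3, 8), (-1, 9)
Count = 5

5


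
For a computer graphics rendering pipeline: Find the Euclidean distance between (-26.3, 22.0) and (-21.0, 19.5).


dx=5.3, dy=-2.5
d^2 = 5.3^2 + (-2.5)^2 = 34.34
d = sqrt(34.34) = 5.86

5.86


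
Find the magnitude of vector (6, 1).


|u| = sqrt(6^2 + 1^2) = sqrt(37) = 6.0828

6.0828


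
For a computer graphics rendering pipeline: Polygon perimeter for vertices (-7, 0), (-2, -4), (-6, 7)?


Sides: (-7, 0)->(-2, -4): sqrt(41) = 6.403124, (-2, -4)->(-6, 7): sqrt(137) = 11.7047, (-6, 7)->(-7, 0): sqrt(50) = 7.071068
Sum = 25.178892
Perimeter = 25.1789

25.1789


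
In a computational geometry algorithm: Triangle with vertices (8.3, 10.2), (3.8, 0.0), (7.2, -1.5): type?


Side lengths squared: AB^2=124.29, BC^2=13.81, CA^2=138.1
Sorted: [13.81, 124.29, 138.1]
By sides: Scalene, By angles: Right

Scalene, Right


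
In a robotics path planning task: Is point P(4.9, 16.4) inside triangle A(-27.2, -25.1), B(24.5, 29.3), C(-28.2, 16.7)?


Cross products: AB x AP = 399.31, BC x BP = 432.87, CA x CP = 1383.28
All same sign? yes

Yes, inside


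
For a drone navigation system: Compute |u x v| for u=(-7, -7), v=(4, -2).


|u x v| = |(-7)*(-2) - (-7)*4|
= |14 - (-28)| = 42

42


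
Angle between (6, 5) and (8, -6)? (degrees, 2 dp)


u.v = 18, |u| = sqrt(61) = 7.8102, |v| = sqrt(100) = 10
cos(theta) = u.v/(|u||v|) = 18/sqrt(6100) = 0.230466
theta = acos(0.230466) = 76.68 degrees

76.68 degrees


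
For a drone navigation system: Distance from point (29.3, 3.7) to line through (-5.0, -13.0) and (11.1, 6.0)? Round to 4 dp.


|cross product| = 382.83
|line direction| = sqrt(620.21) = 24.904
Distance = 382.83/sqrt(620.21) = 15.3722

15.3722


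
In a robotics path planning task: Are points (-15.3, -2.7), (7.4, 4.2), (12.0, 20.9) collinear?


Cross product: (7.4-(-15.3))*(20.9-(-2.7)) - (4.2-(-2.7))*(12-(-15.3))
= 347.35

No, not collinear


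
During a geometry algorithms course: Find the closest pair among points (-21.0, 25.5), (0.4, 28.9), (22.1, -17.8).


d(P0,P1) = 21.6684, d(P0,P2) = 61.0942, d(P1,P2) = 51.4954
Closest: P0 and P1

Closest pair: (-21.0, 25.5) and (0.4, 28.9), distance = 21.6684


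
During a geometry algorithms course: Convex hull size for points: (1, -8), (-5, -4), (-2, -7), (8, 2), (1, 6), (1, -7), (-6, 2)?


Convex hull vertices (CCW): (-6, 2), (-5, -4), (-2, -7), (1, -8), (8, 2), (1, 6)
Count = 6

6


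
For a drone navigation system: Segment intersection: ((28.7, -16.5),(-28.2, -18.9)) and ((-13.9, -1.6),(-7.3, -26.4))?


Cross products: d1=958.14, d2=-468.82, d3=-950.05, d4=476.91
d1*d2 < 0 and d3*d4 < 0? yes

Yes, they intersect


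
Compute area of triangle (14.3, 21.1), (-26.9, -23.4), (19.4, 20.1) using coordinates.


Area = |x_A(y_B-y_C) + x_B(y_C-y_A) + x_C(y_A-y_B)|/2
= |(-622.05) + 26.9 + 863.3|/2
= 268.15/2 = 134.075

134.075


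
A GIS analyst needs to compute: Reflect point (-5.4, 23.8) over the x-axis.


Reflection over x-axis: (x,y) -> (x,-y)
(-5.4, 23.8) -> (-5.4, -23.8)

(-5.4, -23.8)


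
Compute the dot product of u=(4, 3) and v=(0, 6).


u . v = u_x*v_x + u_y*v_y = 4*0 + 3*6
= 0 + 18 = 18

18


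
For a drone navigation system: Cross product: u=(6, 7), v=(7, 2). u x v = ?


u x v = u_x*v_y - u_y*v_x = 6*2 - 7*7
= 12 - 49 = -37

-37


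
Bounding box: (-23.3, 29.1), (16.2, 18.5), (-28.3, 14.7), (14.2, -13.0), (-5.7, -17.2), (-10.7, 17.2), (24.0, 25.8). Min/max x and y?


x range: [-28.3, 24]
y range: [-17.2, 29.1]
Bounding box: (-28.3,-17.2) to (24,29.1)

(-28.3,-17.2) to (24,29.1)


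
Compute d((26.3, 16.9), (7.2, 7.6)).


dx=-19.1, dy=-9.3
d^2 = (-19.1)^2 + (-9.3)^2 = 451.3
d = sqrt(451.3) = 21.2438

21.2438


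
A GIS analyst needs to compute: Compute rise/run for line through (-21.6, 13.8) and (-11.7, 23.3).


slope = (y2-y1)/(x2-x1) = (23.3-13.8)/((-11.7)-(-21.6)) = 9.5/9.9 = 0.9596

0.9596


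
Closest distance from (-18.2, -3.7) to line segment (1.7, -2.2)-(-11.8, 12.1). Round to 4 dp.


Project P onto AB: t = 0.6392 (clamped to [0,1])
Closest point on segment: (-6.9291, 6.9404)
Distance: 15.5001

15.5001


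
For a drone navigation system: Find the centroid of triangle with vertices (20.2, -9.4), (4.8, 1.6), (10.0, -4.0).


Centroid = ((x_A+x_B+x_C)/3, (y_A+y_B+y_C)/3)
= ((20.2+4.8+10)/3, ((-9.4)+1.6+(-4))/3)
= (11.6667, -3.9333)

(11.6667, -3.9333)


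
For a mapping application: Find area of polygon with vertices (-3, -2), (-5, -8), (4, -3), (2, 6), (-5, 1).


Shoelace sum: ((-3)*(-8) - (-5)*(-2)) + ((-5)*(-3) - 4*(-8)) + (4*6 - 2*(-3)) + (2*1 - (-5)*6) + ((-5)*(-2) - (-3)*1)
= 136
Area = |136|/2 = 68

68


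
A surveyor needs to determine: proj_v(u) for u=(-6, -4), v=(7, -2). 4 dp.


u.v = -34, |v| = sqrt(53) = 7.2801
Scalar projection = u.v / |v| = -34 / sqrt(53) = -4.6703

-4.6703


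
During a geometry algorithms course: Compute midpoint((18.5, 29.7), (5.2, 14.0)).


M = ((18.5+5.2)/2, (29.7+14)/2)
= (11.85, 21.85)

(11.85, 21.85)


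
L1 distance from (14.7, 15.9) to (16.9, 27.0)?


|14.7-16.9| + |15.9-27| = 2.2 + 11.1 = 13.3

13.3


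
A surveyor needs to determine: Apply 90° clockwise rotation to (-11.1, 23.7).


90° CW: (x,y) -> (y, -x)
(-11.1,23.7) -> (23.7, 11.1)

(23.7, 11.1)


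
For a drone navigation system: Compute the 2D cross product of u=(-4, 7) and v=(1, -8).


u x v = u_x*v_y - u_y*v_x = (-4)*(-8) - 7*1
= 32 - 7 = 25

25


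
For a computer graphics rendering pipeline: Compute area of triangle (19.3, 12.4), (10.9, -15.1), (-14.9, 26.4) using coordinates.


Area = |x_A(y_B-y_C) + x_B(y_C-y_A) + x_C(y_A-y_B)|/2
= |(-800.95) + 152.6 + (-409.75)|/2
= 1058.1/2 = 529.05

529.05


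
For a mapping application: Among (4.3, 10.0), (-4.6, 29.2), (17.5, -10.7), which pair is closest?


d(P0,P1) = 21.1625, d(P0,P2) = 24.5506, d(P1,P2) = 45.6116
Closest: P0 and P1

Closest pair: (4.3, 10.0) and (-4.6, 29.2), distance = 21.1625


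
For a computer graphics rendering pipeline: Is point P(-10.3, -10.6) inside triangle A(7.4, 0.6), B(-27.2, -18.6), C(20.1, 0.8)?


Cross products: AB x AP = 47.68, BC x BP = 50.54, CA x CP = 138.7
All same sign? yes

Yes, inside


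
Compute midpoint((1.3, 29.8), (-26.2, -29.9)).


M = ((1.3+(-26.2))/2, (29.8+(-29.9))/2)
= (-12.45, -0.05)

(-12.45, -0.05)


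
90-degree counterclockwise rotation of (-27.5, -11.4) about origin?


90° CCW: (x,y) -> (-y, x)
(-27.5,-11.4) -> (11.4, -27.5)

(11.4, -27.5)


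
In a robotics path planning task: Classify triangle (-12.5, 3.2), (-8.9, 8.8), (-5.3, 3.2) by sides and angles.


Side lengths squared: AB^2=44.32, BC^2=44.32, CA^2=51.84
Sorted: [44.32, 44.32, 51.84]
By sides: Isosceles, By angles: Acute

Isosceles, Acute


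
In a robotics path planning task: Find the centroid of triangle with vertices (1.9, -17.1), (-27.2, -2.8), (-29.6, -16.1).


Centroid = ((x_A+x_B+x_C)/3, (y_A+y_B+y_C)/3)
= ((1.9+(-27.2)+(-29.6))/3, ((-17.1)+(-2.8)+(-16.1))/3)
= (-18.3, -12)

(-18.3, -12)


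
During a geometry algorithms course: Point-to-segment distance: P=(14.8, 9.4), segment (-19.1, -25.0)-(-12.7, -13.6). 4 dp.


Project P onto AB: t = 1 (clamped to [0,1])
Closest point on segment: (-12.7, -13.6)
Distance: 35.8504

35.8504


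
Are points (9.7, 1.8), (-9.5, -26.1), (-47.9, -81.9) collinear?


Cross product: ((-9.5)-9.7)*((-81.9)-1.8) - ((-26.1)-1.8)*((-47.9)-9.7)
= 0

Yes, collinear


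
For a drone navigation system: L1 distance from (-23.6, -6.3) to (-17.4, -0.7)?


|(-23.6)-(-17.4)| + |(-6.3)-(-0.7)| = 6.2 + 5.6 = 11.8

11.8


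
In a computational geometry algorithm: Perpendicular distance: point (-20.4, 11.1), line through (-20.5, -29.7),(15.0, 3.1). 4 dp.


|cross product| = 1445.12
|line direction| = sqrt(2336.09) = 48.3331
Distance = 1445.12/sqrt(2336.09) = 29.8992

29.8992


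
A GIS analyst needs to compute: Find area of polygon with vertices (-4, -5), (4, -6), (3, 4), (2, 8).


Shoelace sum: ((-4)*(-6) - 4*(-5)) + (4*4 - 3*(-6)) + (3*8 - 2*4) + (2*(-5) - (-4)*8)
= 116
Area = |116|/2 = 58

58


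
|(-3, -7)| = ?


|u| = sqrt((-3)^2 + (-7)^2) = sqrt(58) = 7.6158

7.6158


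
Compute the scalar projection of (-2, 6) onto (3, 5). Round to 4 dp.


u.v = 24, |v| = sqrt(34) = 5.831
Scalar projection = u.v / |v| = 24 / sqrt(34) = 4.116

4.116


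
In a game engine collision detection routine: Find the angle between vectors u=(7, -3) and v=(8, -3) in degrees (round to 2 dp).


u.v = 65, |u| = sqrt(58) = 7.6158, |v| = sqrt(73) = 8.544
cos(theta) = u.v/(|u||v|) = 65/sqrt(4234) = 0.998937
theta = acos(0.998937) = 2.64 degrees

2.64 degrees


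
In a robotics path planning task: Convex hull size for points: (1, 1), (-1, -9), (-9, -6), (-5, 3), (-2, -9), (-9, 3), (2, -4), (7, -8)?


Convex hull vertices (CCW): (-9, -6), (-2, -9), (-1, -9), (7, -8), (1, 1), (-5, 3), (-9, 3)
Count = 7

7


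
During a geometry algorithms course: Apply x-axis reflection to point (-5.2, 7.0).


Reflection over x-axis: (x,y) -> (x,-y)
(-5.2, 7) -> (-5.2, -7)

(-5.2, -7)


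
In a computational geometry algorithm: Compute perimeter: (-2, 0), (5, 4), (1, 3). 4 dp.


Sides: (-2, 0)->(5, 4): sqrt(65) = 8.062258, (5, 4)->(1, 3): sqrt(17) = 4.123106, (1, 3)->(-2, 0): sqrt(18) = 4.242641
Sum = 16.428005
Perimeter = 16.428

16.428


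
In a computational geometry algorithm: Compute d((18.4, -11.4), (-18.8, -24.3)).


dx=-37.2, dy=-12.9
d^2 = (-37.2)^2 + (-12.9)^2 = 1550.25
d = sqrt(1550.25) = 39.3732

39.3732


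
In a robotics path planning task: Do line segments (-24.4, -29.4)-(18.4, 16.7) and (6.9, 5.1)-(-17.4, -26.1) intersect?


Cross products: d1=-138.21, d2=76.92, d3=33.67, d4=-181.46
d1*d2 < 0 and d3*d4 < 0? yes

Yes, they intersect


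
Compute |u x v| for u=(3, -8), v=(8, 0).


|u x v| = |3*0 - (-8)*8|
= |0 - (-64)| = 64

64


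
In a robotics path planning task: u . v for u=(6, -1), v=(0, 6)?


u . v = u_x*v_x + u_y*v_y = 6*0 + (-1)*6
= 0 + (-6) = -6

-6


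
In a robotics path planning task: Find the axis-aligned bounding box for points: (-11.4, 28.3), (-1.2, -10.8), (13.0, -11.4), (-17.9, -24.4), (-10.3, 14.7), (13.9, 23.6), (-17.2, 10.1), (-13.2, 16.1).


x range: [-17.9, 13.9]
y range: [-24.4, 28.3]
Bounding box: (-17.9,-24.4) to (13.9,28.3)

(-17.9,-24.4) to (13.9,28.3)


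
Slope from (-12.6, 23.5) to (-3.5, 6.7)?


slope = (y2-y1)/(x2-x1) = (6.7-23.5)/((-3.5)-(-12.6)) = (-16.8)/9.1 = -1.8462

-1.8462


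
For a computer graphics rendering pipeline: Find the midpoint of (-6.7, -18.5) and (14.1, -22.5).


M = (((-6.7)+14.1)/2, ((-18.5)+(-22.5))/2)
= (3.7, -20.5)

(3.7, -20.5)


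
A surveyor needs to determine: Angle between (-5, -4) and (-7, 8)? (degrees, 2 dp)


u.v = 3, |u| = sqrt(41) = 6.4031, |v| = sqrt(113) = 10.6301
cos(theta) = u.v/(|u||v|) = 3/sqrt(4633) = 0.044075
theta = acos(0.044075) = 87.47 degrees

87.47 degrees


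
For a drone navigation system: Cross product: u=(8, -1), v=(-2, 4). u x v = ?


u x v = u_x*v_y - u_y*v_x = 8*4 - (-1)*(-2)
= 32 - 2 = 30

30


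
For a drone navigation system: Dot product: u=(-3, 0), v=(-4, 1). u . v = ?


u . v = u_x*v_x + u_y*v_y = (-3)*(-4) + 0*1
= 12 + 0 = 12

12


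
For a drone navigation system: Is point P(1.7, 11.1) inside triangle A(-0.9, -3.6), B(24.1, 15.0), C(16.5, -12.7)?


Cross products: AB x AP = 319.14, BC x BP = -590.84, CA x CP = -279.44
All same sign? no

No, outside


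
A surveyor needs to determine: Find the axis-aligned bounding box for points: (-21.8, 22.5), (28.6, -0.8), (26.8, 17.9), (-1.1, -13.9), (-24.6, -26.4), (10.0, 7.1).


x range: [-24.6, 28.6]
y range: [-26.4, 22.5]
Bounding box: (-24.6,-26.4) to (28.6,22.5)

(-24.6,-26.4) to (28.6,22.5)


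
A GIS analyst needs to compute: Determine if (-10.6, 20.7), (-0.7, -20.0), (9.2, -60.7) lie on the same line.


Cross product: ((-0.7)-(-10.6))*((-60.7)-20.7) - ((-20)-20.7)*(9.2-(-10.6))
= 0

Yes, collinear


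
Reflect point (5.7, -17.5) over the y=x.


Reflection over y=x: (x,y) -> (y,x)
(5.7, -17.5) -> (-17.5, 5.7)

(-17.5, 5.7)


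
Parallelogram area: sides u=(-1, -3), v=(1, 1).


|u x v| = |(-1)*1 - (-3)*1|
= |(-1) - (-3)| = 2

2


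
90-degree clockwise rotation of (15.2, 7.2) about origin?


90° CW: (x,y) -> (y, -x)
(15.2,7.2) -> (7.2, -15.2)

(7.2, -15.2)


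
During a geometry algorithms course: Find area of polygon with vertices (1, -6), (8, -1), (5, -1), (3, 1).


Shoelace sum: (1*(-1) - 8*(-6)) + (8*(-1) - 5*(-1)) + (5*1 - 3*(-1)) + (3*(-6) - 1*1)
= 33
Area = |33|/2 = 16.5

16.5


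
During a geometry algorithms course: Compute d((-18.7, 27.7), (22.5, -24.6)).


dx=41.2, dy=-52.3
d^2 = 41.2^2 + (-52.3)^2 = 4432.73
d = sqrt(4432.73) = 66.5788

66.5788


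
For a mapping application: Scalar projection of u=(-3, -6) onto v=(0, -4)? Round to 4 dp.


u.v = 24, |v| = sqrt(16) = 4
Scalar projection = u.v / |v| = 24 / sqrt(16) = 6

6


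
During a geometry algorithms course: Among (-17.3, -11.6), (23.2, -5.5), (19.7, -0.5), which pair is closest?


d(P0,P1) = 40.9568, d(P0,P2) = 38.6291, d(P1,P2) = 6.1033
Closest: P1 and P2

Closest pair: (23.2, -5.5) and (19.7, -0.5), distance = 6.1033


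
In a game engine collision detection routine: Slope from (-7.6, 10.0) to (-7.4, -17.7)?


slope = (y2-y1)/(x2-x1) = ((-17.7)-10)/((-7.4)-(-7.6)) = (-27.7)/0.2 = -138.5

-138.5


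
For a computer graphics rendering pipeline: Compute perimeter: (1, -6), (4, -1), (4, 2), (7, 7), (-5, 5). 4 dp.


Sides: (1, -6)->(4, -1): sqrt(34) = 5.830952, (4, -1)->(4, 2): sqrt(9) = 3, (4, 2)->(7, 7): sqrt(34) = 5.830952, (7, 7)->(-5, 5): sqrt(148) = 12.165525, (-5, 5)->(1, -6): sqrt(157) = 12.529964
Sum = 39.357393
Perimeter = 39.3574

39.3574


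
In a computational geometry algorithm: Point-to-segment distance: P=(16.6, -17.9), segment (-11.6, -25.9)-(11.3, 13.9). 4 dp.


Project P onto AB: t = 0.4573 (clamped to [0,1])
Closest point on segment: (-1.128, -7.6997)
Distance: 20.453

20.453


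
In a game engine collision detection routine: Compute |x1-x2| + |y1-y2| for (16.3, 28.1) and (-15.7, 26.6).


|16.3-(-15.7)| + |28.1-26.6| = 32 + 1.5 = 33.5

33.5


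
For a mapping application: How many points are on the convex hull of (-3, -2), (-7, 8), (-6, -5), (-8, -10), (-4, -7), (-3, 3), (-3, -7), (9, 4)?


Convex hull vertices (CCW): (-8, -10), (-3, -7), (9, 4), (-7, 8)
Count = 4

4


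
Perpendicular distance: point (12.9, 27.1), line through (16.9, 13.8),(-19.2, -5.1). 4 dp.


|cross product| = 555.73
|line direction| = sqrt(1660.42) = 40.7483
Distance = 555.73/sqrt(1660.42) = 13.6381

13.6381


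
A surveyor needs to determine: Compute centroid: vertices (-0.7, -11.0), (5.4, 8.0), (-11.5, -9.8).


Centroid = ((x_A+x_B+x_C)/3, (y_A+y_B+y_C)/3)
= (((-0.7)+5.4+(-11.5))/3, ((-11)+8+(-9.8))/3)
= (-2.2667, -4.2667)

(-2.2667, -4.2667)


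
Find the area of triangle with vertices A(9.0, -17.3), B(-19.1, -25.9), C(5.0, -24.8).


Area = |x_A(y_B-y_C) + x_B(y_C-y_A) + x_C(y_A-y_B)|/2
= |(-9.9) + 143.25 + 43|/2
= 176.35/2 = 88.175

88.175


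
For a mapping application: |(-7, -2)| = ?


|u| = sqrt((-7)^2 + (-2)^2) = sqrt(53) = 7.2801

7.2801


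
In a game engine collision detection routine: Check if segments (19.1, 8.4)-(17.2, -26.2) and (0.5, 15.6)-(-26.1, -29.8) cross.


Cross products: d1=1035.96, d2=1870.06, d3=-657.24, d4=-1491.34
d1*d2 < 0 and d3*d4 < 0? no

No, they don't intersect


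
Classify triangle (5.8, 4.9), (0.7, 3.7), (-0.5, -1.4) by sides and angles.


Side lengths squared: AB^2=27.45, BC^2=27.45, CA^2=79.38
Sorted: [27.45, 27.45, 79.38]
By sides: Isosceles, By angles: Obtuse

Isosceles, Obtuse


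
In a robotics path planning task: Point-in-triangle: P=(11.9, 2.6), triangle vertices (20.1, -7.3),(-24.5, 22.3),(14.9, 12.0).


Cross products: AB x AP = -198.82, BC x BP = -401.26, CA x CP = -106.78
All same sign? yes

Yes, inside


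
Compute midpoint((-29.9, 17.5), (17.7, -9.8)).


M = (((-29.9)+17.7)/2, (17.5+(-9.8))/2)
= (-6.1, 3.85)

(-6.1, 3.85)


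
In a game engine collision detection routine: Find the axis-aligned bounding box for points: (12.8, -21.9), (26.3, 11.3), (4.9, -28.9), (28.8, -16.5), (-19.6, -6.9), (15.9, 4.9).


x range: [-19.6, 28.8]
y range: [-28.9, 11.3]
Bounding box: (-19.6,-28.9) to (28.8,11.3)

(-19.6,-28.9) to (28.8,11.3)


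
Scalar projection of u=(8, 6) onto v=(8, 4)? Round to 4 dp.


u.v = 88, |v| = sqrt(80) = 8.9443
Scalar projection = u.v / |v| = 88 / sqrt(80) = 9.8387

9.8387


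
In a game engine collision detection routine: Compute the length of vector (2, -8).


|u| = sqrt(2^2 + (-8)^2) = sqrt(68) = 8.2462

8.2462


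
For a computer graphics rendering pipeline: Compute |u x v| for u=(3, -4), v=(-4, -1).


|u x v| = |3*(-1) - (-4)*(-4)|
= |(-3) - 16| = 19

19


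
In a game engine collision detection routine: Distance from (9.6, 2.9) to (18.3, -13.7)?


dx=8.7, dy=-16.6
d^2 = 8.7^2 + (-16.6)^2 = 351.25
d = sqrt(351.25) = 18.7417

18.7417


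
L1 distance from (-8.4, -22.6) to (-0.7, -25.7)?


|(-8.4)-(-0.7)| + |(-22.6)-(-25.7)| = 7.7 + 3.1 = 10.8

10.8


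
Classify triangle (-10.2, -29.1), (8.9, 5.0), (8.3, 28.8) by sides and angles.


Side lengths squared: AB^2=1527.62, BC^2=566.8, CA^2=3694.66
Sorted: [566.8, 1527.62, 3694.66]
By sides: Scalene, By angles: Obtuse

Scalene, Obtuse


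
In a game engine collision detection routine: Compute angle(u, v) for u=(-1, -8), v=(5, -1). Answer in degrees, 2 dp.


u.v = 3, |u| = sqrt(65) = 8.0623, |v| = sqrt(26) = 5.099
cos(theta) = u.v/(|u||v|) = 3/sqrt(1690) = 0.072976
theta = acos(0.072976) = 85.82 degrees

85.82 degrees


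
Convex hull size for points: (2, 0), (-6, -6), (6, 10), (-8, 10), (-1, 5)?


Convex hull vertices (CCW): (-8, 10), (-6, -6), (2, 0), (6, 10)
Count = 4

4


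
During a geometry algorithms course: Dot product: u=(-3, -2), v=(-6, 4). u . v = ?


u . v = u_x*v_x + u_y*v_y = (-3)*(-6) + (-2)*4
= 18 + (-8) = 10

10


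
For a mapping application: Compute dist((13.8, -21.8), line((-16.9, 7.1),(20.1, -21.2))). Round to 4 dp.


|cross product| = 200.49
|line direction| = sqrt(2169.89) = 46.5821
Distance = 200.49/sqrt(2169.89) = 4.304

4.304


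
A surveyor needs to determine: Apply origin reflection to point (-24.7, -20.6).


Reflection over origin: (x,y) -> (-x,-y)
(-24.7, -20.6) -> (24.7, 20.6)

(24.7, 20.6)


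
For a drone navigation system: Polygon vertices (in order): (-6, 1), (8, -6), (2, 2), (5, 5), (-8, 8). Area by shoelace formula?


Shoelace sum: ((-6)*(-6) - 8*1) + (8*2 - 2*(-6)) + (2*5 - 5*2) + (5*8 - (-8)*5) + ((-8)*1 - (-6)*8)
= 176
Area = |176|/2 = 88

88


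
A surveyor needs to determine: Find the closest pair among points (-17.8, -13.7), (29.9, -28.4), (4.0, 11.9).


d(P0,P1) = 49.9137, d(P0,P2) = 33.6244, d(P1,P2) = 47.9051
Closest: P0 and P2

Closest pair: (-17.8, -13.7) and (4.0, 11.9), distance = 33.6244


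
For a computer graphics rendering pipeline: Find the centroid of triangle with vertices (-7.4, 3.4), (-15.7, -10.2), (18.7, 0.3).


Centroid = ((x_A+x_B+x_C)/3, (y_A+y_B+y_C)/3)
= (((-7.4)+(-15.7)+18.7)/3, (3.4+(-10.2)+0.3)/3)
= (-1.4667, -2.1667)

(-1.4667, -2.1667)


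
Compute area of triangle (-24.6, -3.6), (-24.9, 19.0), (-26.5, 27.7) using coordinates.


Area = |x_A(y_B-y_C) + x_B(y_C-y_A) + x_C(y_A-y_B)|/2
= |214.02 + (-779.37) + 598.9|/2
= 33.55/2 = 16.775

16.775


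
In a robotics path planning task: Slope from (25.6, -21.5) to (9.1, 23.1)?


slope = (y2-y1)/(x2-x1) = (23.1-(-21.5))/(9.1-25.6) = 44.6/(-16.5) = -2.703

-2.703


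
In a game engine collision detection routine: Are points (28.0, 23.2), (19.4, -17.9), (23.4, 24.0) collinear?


Cross product: (19.4-28)*(24-23.2) - ((-17.9)-23.2)*(23.4-28)
= -195.94

No, not collinear


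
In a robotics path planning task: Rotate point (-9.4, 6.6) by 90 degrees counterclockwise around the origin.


90° CCW: (x,y) -> (-y, x)
(-9.4,6.6) -> (-6.6, -9.4)

(-6.6, -9.4)


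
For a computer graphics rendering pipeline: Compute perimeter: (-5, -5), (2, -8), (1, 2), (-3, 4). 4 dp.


Sides: (-5, -5)->(2, -8): sqrt(58) = 7.615773, (2, -8)->(1, 2): sqrt(101) = 10.049876, (1, 2)->(-3, 4): sqrt(20) = 4.472136, (-3, 4)->(-5, -5): sqrt(85) = 9.219544
Sum = 31.357329
Perimeter = 31.3573

31.3573


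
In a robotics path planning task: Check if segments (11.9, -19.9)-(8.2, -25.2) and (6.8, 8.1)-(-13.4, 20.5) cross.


Cross products: d1=502.36, d2=655.3, d3=-130.63, d4=-283.57
d1*d2 < 0 and d3*d4 < 0? no

No, they don't intersect


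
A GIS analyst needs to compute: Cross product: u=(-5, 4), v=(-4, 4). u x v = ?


u x v = u_x*v_y - u_y*v_x = (-5)*4 - 4*(-4)
= (-20) - (-16) = -4

-4


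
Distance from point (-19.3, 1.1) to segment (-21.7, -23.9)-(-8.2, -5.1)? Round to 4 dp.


Project P onto AB: t = 0.9379 (clamped to [0,1])
Closest point on segment: (-9.0389, -6.2683)
Distance: 12.6325

12.6325


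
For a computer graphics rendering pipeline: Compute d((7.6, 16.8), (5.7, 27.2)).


dx=-1.9, dy=10.4
d^2 = (-1.9)^2 + 10.4^2 = 111.77
d = sqrt(111.77) = 10.5721

10.5721


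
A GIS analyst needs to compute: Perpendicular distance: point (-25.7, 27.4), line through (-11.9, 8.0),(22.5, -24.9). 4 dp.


|cross product| = 213.34
|line direction| = sqrt(2265.77) = 47.6001
Distance = 213.34/sqrt(2265.77) = 4.4819

4.4819


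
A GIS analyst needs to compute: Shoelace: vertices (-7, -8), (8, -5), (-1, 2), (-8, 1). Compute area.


Shoelace sum: ((-7)*(-5) - 8*(-8)) + (8*2 - (-1)*(-5)) + ((-1)*1 - (-8)*2) + ((-8)*(-8) - (-7)*1)
= 196
Area = |196|/2 = 98

98


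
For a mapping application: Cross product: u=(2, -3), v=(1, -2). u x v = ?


u x v = u_x*v_y - u_y*v_x = 2*(-2) - (-3)*1
= (-4) - (-3) = -1

-1


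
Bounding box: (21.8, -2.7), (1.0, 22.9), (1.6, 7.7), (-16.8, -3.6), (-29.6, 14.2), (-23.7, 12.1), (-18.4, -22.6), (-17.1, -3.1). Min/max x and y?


x range: [-29.6, 21.8]
y range: [-22.6, 22.9]
Bounding box: (-29.6,-22.6) to (21.8,22.9)

(-29.6,-22.6) to (21.8,22.9)


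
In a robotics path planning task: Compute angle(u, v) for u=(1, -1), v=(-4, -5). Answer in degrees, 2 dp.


u.v = 1, |u| = sqrt(2) = 1.4142, |v| = sqrt(41) = 6.4031
cos(theta) = u.v/(|u||v|) = 1/sqrt(82) = 0.110432
theta = acos(0.110432) = 83.66 degrees

83.66 degrees


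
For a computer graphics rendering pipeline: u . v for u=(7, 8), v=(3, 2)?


u . v = u_x*v_x + u_y*v_y = 7*3 + 8*2
= 21 + 16 = 37

37


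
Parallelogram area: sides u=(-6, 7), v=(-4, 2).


|u x v| = |(-6)*2 - 7*(-4)|
= |(-12) - (-28)| = 16

16


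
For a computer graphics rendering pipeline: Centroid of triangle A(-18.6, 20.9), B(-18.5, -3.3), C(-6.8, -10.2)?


Centroid = ((x_A+x_B+x_C)/3, (y_A+y_B+y_C)/3)
= (((-18.6)+(-18.5)+(-6.8))/3, (20.9+(-3.3)+(-10.2))/3)
= (-14.6333, 2.4667)

(-14.6333, 2.4667)


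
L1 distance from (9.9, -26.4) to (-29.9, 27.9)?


|9.9-(-29.9)| + |(-26.4)-27.9| = 39.8 + 54.3 = 94.1

94.1


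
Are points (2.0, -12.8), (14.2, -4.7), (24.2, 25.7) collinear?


Cross product: (14.2-2)*(25.7-(-12.8)) - ((-4.7)-(-12.8))*(24.2-2)
= 289.88

No, not collinear


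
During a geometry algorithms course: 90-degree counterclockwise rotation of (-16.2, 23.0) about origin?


90° CCW: (x,y) -> (-y, x)
(-16.2,23) -> (-23, -16.2)

(-23, -16.2)


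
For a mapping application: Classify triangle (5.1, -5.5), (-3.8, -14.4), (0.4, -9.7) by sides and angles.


Side lengths squared: AB^2=158.42, BC^2=39.73, CA^2=39.73
Sorted: [39.73, 39.73, 158.42]
By sides: Isosceles, By angles: Obtuse

Isosceles, Obtuse


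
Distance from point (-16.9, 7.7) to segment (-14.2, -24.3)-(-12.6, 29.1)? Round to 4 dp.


Project P onto AB: t = 0.5972 (clamped to [0,1])
Closest point on segment: (-13.2445, 7.5905)
Distance: 3.6572

3.6572


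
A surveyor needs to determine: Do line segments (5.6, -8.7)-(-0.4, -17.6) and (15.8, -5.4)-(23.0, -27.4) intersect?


Cross products: d1=-248.16, d2=-444.24, d3=70.98, d4=267.06
d1*d2 < 0 and d3*d4 < 0? no

No, they don't intersect


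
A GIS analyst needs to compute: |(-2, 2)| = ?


|u| = sqrt((-2)^2 + 2^2) = sqrt(8) = 2.8284

2.8284


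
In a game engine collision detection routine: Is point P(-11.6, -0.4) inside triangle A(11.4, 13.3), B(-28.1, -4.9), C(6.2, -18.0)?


Cross products: AB x AP = 122.55, BC x BP = 370.5, CA x CP = 648.66
All same sign? yes

Yes, inside


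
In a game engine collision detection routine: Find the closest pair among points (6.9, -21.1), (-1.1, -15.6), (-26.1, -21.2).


d(P0,P1) = 9.7082, d(P0,P2) = 33.0002, d(P1,P2) = 25.6195
Closest: P0 and P1

Closest pair: (6.9, -21.1) and (-1.1, -15.6), distance = 9.7082


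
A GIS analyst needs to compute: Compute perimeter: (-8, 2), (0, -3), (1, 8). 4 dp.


Sides: (-8, 2)->(0, -3): sqrt(89) = 9.433981, (0, -3)->(1, 8): sqrt(122) = 11.045361, (1, 8)->(-8, 2): sqrt(117) = 10.816654
Sum = 31.295996
Perimeter = 31.296

31.296


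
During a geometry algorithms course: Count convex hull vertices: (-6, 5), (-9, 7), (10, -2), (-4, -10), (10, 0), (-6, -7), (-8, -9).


Convex hull vertices (CCW): (-9, 7), (-8, -9), (-4, -10), (10, -2), (10, 0)
Count = 5

5


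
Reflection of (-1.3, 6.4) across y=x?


Reflection over y=x: (x,y) -> (y,x)
(-1.3, 6.4) -> (6.4, -1.3)

(6.4, -1.3)


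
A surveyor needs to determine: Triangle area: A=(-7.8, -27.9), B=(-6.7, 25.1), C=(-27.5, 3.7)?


Area = |x_A(y_B-y_C) + x_B(y_C-y_A) + x_C(y_A-y_B)|/2
= |(-166.92) + (-211.72) + 1457.5|/2
= 1078.86/2 = 539.43

539.43


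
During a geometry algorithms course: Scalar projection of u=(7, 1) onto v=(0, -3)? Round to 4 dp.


u.v = -3, |v| = sqrt(9) = 3
Scalar projection = u.v / |v| = -3 / sqrt(9) = -1

-1


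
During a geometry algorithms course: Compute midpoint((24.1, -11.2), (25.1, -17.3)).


M = ((24.1+25.1)/2, ((-11.2)+(-17.3))/2)
= (24.6, -14.25)

(24.6, -14.25)


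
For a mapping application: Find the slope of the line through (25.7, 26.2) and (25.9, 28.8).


slope = (y2-y1)/(x2-x1) = (28.8-26.2)/(25.9-25.7) = 2.6/0.2 = 13

13


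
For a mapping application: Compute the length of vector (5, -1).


|u| = sqrt(5^2 + (-1)^2) = sqrt(26) = 5.099

5.099


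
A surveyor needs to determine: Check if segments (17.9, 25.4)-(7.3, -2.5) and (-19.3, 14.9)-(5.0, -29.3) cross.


Cross products: d1=1899.39, d2=752.9, d3=-926.58, d4=219.91
d1*d2 < 0 and d3*d4 < 0? no

No, they don't intersect


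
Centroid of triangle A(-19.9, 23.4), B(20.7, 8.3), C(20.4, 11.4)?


Centroid = ((x_A+x_B+x_C)/3, (y_A+y_B+y_C)/3)
= (((-19.9)+20.7+20.4)/3, (23.4+8.3+11.4)/3)
= (7.0667, 14.3667)

(7.0667, 14.3667)


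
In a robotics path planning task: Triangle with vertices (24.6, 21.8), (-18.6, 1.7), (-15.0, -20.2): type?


Side lengths squared: AB^2=2270.25, BC^2=492.57, CA^2=3332.16
Sorted: [492.57, 2270.25, 3332.16]
By sides: Scalene, By angles: Obtuse

Scalene, Obtuse


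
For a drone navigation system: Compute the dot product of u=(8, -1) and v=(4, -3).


u . v = u_x*v_x + u_y*v_y = 8*4 + (-1)*(-3)
= 32 + 3 = 35

35


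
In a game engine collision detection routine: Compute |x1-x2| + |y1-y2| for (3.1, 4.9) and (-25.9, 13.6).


|3.1-(-25.9)| + |4.9-13.6| = 29 + 8.7 = 37.7

37.7


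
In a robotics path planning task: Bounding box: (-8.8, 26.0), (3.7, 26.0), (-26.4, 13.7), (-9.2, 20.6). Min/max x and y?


x range: [-26.4, 3.7]
y range: [13.7, 26]
Bounding box: (-26.4,13.7) to (3.7,26)

(-26.4,13.7) to (3.7,26)


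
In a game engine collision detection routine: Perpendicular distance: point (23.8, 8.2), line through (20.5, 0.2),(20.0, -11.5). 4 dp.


|cross product| = 34.61
|line direction| = sqrt(137.14) = 11.7107
Distance = 34.61/sqrt(137.14) = 2.9554

2.9554


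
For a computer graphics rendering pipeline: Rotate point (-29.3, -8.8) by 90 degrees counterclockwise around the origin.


90° CCW: (x,y) -> (-y, x)
(-29.3,-8.8) -> (8.8, -29.3)

(8.8, -29.3)


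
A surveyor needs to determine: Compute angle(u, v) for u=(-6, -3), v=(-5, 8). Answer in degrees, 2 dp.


u.v = 6, |u| = sqrt(45) = 6.7082, |v| = sqrt(89) = 9.434
cos(theta) = u.v/(|u||v|) = 6/sqrt(4005) = 0.094809
theta = acos(0.094809) = 84.56 degrees

84.56 degrees


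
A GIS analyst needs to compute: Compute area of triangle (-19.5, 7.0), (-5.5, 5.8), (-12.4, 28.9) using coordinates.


Area = |x_A(y_B-y_C) + x_B(y_C-y_A) + x_C(y_A-y_B)|/2
= |450.45 + (-120.45) + (-14.88)|/2
= 315.12/2 = 157.56

157.56


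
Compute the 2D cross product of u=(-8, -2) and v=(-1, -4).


u x v = u_x*v_y - u_y*v_x = (-8)*(-4) - (-2)*(-1)
= 32 - 2 = 30

30


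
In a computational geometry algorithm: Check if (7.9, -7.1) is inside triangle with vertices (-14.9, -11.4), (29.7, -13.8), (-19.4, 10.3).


Cross products: AB x AP = 246.5, BC x BP = 196.41, CA x CP = 514.11
All same sign? yes

Yes, inside


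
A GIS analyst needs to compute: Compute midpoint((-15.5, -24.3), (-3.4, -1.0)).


M = (((-15.5)+(-3.4))/2, ((-24.3)+(-1))/2)
= (-9.45, -12.65)

(-9.45, -12.65)


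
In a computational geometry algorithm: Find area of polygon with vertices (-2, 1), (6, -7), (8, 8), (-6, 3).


Shoelace sum: ((-2)*(-7) - 6*1) + (6*8 - 8*(-7)) + (8*3 - (-6)*8) + ((-6)*1 - (-2)*3)
= 184
Area = |184|/2 = 92

92


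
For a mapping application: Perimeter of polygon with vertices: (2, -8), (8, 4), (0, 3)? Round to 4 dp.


Sides: (2, -8)->(8, 4): sqrt(180) = 13.416408, (8, 4)->(0, 3): sqrt(65) = 8.062258, (0, 3)->(2, -8): sqrt(125) = 11.18034
Sum = 32.659006
Perimeter = 32.659

32.659


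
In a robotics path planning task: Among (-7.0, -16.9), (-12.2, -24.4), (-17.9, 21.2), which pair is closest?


d(P0,P1) = 9.1263, d(P0,P2) = 39.6285, d(P1,P2) = 45.9549
Closest: P0 and P1

Closest pair: (-7.0, -16.9) and (-12.2, -24.4), distance = 9.1263


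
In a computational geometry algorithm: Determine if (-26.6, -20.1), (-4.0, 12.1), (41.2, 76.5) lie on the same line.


Cross product: ((-4)-(-26.6))*(76.5-(-20.1)) - (12.1-(-20.1))*(41.2-(-26.6))
= 0

Yes, collinear


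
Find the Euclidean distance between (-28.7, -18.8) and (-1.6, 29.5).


dx=27.1, dy=48.3
d^2 = 27.1^2 + 48.3^2 = 3067.3
d = sqrt(3067.3) = 55.3832

55.3832


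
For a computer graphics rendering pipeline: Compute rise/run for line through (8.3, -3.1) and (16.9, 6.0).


slope = (y2-y1)/(x2-x1) = (6-(-3.1))/(16.9-8.3) = 9.1/8.6 = 1.0581

1.0581


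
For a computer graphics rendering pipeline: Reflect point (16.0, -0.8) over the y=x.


Reflection over y=x: (x,y) -> (y,x)
(16, -0.8) -> (-0.8, 16)

(-0.8, 16)


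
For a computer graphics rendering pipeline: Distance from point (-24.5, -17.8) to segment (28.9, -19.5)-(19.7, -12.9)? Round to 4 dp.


Project P onto AB: t = 1 (clamped to [0,1])
Closest point on segment: (19.7, -12.9)
Distance: 44.4708

44.4708


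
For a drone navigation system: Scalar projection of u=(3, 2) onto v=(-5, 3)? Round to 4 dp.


u.v = -9, |v| = sqrt(34) = 5.831
Scalar projection = u.v / |v| = -9 / sqrt(34) = -1.5435

-1.5435


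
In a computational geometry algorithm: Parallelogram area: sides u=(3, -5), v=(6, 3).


|u x v| = |3*3 - (-5)*6|
= |9 - (-30)| = 39

39
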